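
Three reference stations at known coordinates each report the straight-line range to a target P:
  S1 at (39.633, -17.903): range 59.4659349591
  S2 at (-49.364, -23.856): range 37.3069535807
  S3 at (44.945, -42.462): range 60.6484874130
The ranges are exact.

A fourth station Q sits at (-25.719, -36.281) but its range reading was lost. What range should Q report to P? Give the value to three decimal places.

eq1: (x − 39.633)² + (y + 17.903)² = 59.4659349591²
eq2: (x + 49.364)² + (y + 23.856)² = 37.3069535807²
eq3: (x − 44.945)² + (y + 42.462)² = 60.6484874130²
eq2−eq1, eq2−eq3 (x²,y² cancel):
  177.994·x + 11.906·y = -3259.009769
  188.618·x − 37.212·y = -1469.269003
det = 177.994·-37.212 − 11.906·188.618 = -8869.198636
x = (-3259.009769·-37.212 − 11.906·-1469.269003) / -8869.198636 = -15.645989
y = (177.994·-1469.269003 − -3259.009769·188.618) / -8869.198636 = -39.821730
|P − Q| = √((-15.645989 − -25.719)² + (-39.821730 − -36.281)²) = 10.677187

10.677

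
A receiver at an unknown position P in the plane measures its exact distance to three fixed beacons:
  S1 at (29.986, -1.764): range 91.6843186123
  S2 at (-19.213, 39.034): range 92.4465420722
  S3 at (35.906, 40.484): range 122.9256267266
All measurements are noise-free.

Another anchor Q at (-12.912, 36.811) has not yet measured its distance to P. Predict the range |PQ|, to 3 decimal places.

eq1: (x − 29.986)² + (y + 1.764)² = 91.6843186123²
eq2: (x + 19.213)² + (y − 39.034)² = 92.4465420722²
eq3: (x − 35.906)² + (y − 40.484)² = 122.9256267266²
eq3−eq1, eq3−eq2 (x²,y² cancel):
  -11.840·x − 84.496·y = 4678.772227
  -110.238·x − 2.900·y = 5528.943998
det = -11.840·-2.900 − -84.496·-110.238 = -9280.334048
x = (4678.772227·-2.900 − -84.496·5528.943998) / -9280.334048 = -48.878113
y = (-11.840·5528.943998 − 4678.772227·-110.238) / -9280.334048 = -48.523662
|P − Q| = √((-48.878113 − -12.912)² + (-48.523662 − 36.811)²) = 92.604351

92.604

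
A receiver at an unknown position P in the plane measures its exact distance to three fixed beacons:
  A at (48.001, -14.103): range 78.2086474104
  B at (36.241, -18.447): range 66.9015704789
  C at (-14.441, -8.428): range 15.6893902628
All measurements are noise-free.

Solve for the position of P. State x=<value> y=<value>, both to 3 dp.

eq1: (x − 48.001)² + (y + 14.103)² = 78.2086474104²
eq2: (x − 36.241)² + (y + 18.447)² = 66.9015704789²
eq3: (x + 14.441)² + (y + 8.428)² = 15.6893902628²
eq3−eq2, eq3−eq1 (x²,y² cancel):
  101.364·x − 20.038·y = -2855.534941
  124.884·x − 11.350·y = -3647.018618
det = 101.364·-11.350 − -20.038·124.884 = 1351.944192
x = (-2855.534941·-11.350 − -20.038·-3647.018618) / 1351.944192 = -30.081595
y = (101.364·-3647.018618 − -2855.534941·124.884) / 1351.944192 = -9.664430

x=-30.082 y=-9.664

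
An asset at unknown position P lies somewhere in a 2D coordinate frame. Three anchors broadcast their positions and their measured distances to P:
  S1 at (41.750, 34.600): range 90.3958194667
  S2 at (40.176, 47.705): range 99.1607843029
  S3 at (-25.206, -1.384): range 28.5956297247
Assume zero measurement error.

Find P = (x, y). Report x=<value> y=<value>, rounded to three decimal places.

x=-21.720 y=-29.766

eq1: (x − 41.750)² + (y − 34.600)² = 90.3958194667²
eq2: (x − 40.176)² + (y − 47.705)² = 99.1607843029²
eq3: (x + 25.206)² + (y + 1.384)² = 28.5956297247²
eq2−eq1, eq2−eq3 (x²,y² cancel):
  3.148·x − 26.210·y = 711.801465
  -130.764·x − 98.178·y = 5762.530995
det = 3.148·-98.178 − -26.210·-130.764 = -3736.388784
x = (711.801465·-98.178 − -26.210·5762.530995) / -3736.388784 = -21.719553
y = (3.148·5762.530995 − 711.801465·-130.764) / -3736.388784 = -29.766296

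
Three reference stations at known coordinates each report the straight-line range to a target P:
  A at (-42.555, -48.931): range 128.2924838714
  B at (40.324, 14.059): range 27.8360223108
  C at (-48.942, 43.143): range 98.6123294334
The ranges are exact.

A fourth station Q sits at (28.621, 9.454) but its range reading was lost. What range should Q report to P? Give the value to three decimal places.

37.315

eq1: (x + 42.555)² + (y + 48.931)² = 128.2924838714²
eq2: (x − 40.324)² + (y − 14.059)² = 27.8360223108²
eq3: (x + 48.942)² + (y − 43.143)² = 98.6123294334²
eq1−eq3, eq1−eq2 (x²,y² cancel):
  -12.774·x + 184.148·y = 6786.036929
  165.758·x + 125.980·y = 13302.626951
det = -12.774·125.980 − 184.148·165.758 = -32133.272704
x = (6786.036929·125.980 − 184.148·13302.626951) / -32133.272704 = 49.629156
y = (-12.774·13302.626951 − 6786.036929·165.758) / -32133.272704 = 40.293676
|P − Q| = √((49.629156 − 28.621)² + (40.293676 − 9.454)²) = 37.315255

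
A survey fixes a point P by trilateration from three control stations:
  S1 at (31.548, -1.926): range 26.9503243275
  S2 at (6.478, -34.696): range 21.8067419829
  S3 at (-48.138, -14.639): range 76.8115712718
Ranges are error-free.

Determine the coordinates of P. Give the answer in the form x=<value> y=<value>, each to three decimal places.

x=27.402 y=-28.556

eq1: (x − 31.548)² + (y + 1.926)² = 26.9503243275²
eq2: (x − 6.478)² + (y + 34.696)² = 21.8067419829²
eq3: (x + 48.138)² + (y + 14.639)² = 76.8115712718²
eq1−eq2, eq1−eq3 (x²,y² cancel):
  -50.140·x − 65.540·y = 497.577105
  -159.372·x − 25.426·y = -3641.115915
det = -50.140·-25.426 − -65.540·-159.372 = -9170.381240
x = (497.577105·-25.426 − -65.540·-3641.115915) / -9170.381240 = 27.402365
y = (-50.140·-3641.115915 − 497.577105·-159.372) / -9170.381240 = -28.555564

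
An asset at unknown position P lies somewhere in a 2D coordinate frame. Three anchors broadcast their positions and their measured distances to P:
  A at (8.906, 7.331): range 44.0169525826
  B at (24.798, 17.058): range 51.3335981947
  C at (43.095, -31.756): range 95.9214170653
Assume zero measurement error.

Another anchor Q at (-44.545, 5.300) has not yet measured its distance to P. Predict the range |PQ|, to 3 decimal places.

40.870

eq1: (x − 8.906)² + (y − 7.331)² = 44.0169525826²
eq2: (x − 24.798)² + (y − 17.058)² = 51.3335981947²
eq3: (x − 43.095)² + (y + 31.756)² = 95.9214170653²
eq2−eq1, eq2−eq3 (x²,y² cancel):
  -31.784·x − 19.454·y = -75.209582
  36.594·x − 97.628·y = -4606.073555
det = -31.784·-97.628 − -19.454·36.594 = 3814.908028
x = (-75.209582·-97.628 − -19.454·-4606.073555) / 3814.908028 = -21.563821
y = (-31.784·-4606.073555 − -75.209582·36.594) / 3814.908028 = 39.097053
|P − Q| = √((-21.563821 − -44.545)² + (39.097053 − 5.300)²) = 40.870226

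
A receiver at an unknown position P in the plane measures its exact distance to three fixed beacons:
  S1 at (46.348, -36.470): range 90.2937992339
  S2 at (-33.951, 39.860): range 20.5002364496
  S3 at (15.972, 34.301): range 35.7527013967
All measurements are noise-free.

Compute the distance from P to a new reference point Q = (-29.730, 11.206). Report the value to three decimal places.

eq1: (x − 46.348)² + (y + 36.470)² = 90.2937992339²
eq2: (x + 33.951)² + (y − 39.860)² = 20.5002364496²
eq3: (x − 15.972)² + (y − 34.301)² = 35.7527013967²
eq1−eq2, eq1−eq3 (x²,y² cancel):
  -160.598·x + 152.660·y = 6996.002483
  -60.752·x + 141.542·y = 4828.179904
det = -160.598·141.542 − 152.660·-60.752 = -13456.961796
x = (6996.002483·141.542 − 152.660·4828.179904) / -13456.961796 = -18.812436
y = (-160.598·4828.179904 − 6996.002483·-60.752) / -13456.961796 = 26.036701
|P − Q| = √((-18.812436 − -29.730)² + (26.036701 − 11.206)²) = 18.415833

18.416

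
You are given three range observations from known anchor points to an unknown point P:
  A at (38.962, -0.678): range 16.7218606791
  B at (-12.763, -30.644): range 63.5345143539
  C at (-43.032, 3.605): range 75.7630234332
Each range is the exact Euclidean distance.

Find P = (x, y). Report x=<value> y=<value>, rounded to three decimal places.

eq1: (x − 38.962)² + (y + 0.678)² = 16.7218606791²
eq2: (x + 12.763)² + (y + 30.644)² = 63.5345143539²
eq3: (x + 43.032)² + (y − 3.605)² = 75.7630234332²
eq1−eq2, eq1−eq3 (x²,y² cancel):
  -103.450·x − 59.932·y = -4173.562113
  -163.988·x + 8.566·y = -5114.163174
det = -103.450·8.566 − -59.932·-163.988 = -10714.281516
x = (-4173.562113·8.566 − -59.932·-5114.163174) / -10714.281516 = 31.943603
y = (-103.450·-5114.163174 − -4173.562113·-163.988) / -10714.281516 = 14.499705

x=31.944 y=14.500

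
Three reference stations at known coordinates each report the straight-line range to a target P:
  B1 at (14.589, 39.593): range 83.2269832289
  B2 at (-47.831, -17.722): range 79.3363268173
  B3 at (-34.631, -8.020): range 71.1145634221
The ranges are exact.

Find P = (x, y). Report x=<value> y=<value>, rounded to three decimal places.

eq1: (x − 14.589)² + (y − 39.593)² = 83.2269832289²
eq2: (x + 47.831)² + (y + 17.722)² = 79.3363268173²
eq3: (x + 34.631)² + (y + 8.020)² = 71.1145634221²
eq3−eq1, eq3−eq2 (x²,y² cancel):
  98.440·x + 95.226·y = -1352.631598
  -26.400·x − 19.404·y = 101.275662
det = 98.440·-19.404 − 95.226·-26.400 = 603.836640
x = (-1352.631598·-19.404 − 95.226·101.275662) / 603.836640 = 27.494833
y = (98.440·101.275662 − -1352.631598·-26.400) / 603.836640 = -42.627254

x=27.495 y=-42.627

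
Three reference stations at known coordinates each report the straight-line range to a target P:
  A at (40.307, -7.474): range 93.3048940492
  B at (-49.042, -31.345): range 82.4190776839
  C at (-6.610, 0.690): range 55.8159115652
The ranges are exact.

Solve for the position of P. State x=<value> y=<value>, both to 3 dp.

eq1: (x − 40.307)² + (y + 7.474)² = 93.3048940492²
eq2: (x + 49.042)² + (y + 31.345)² = 82.4190776839²
eq3: (x + 6.610)² + (y − 0.690)² = 55.8159115652²
eq3−eq1, eq3−eq2 (x²,y² cancel):
  93.834·x − 16.328·y = -3954.040545
  -84.864·x − 64.070·y = -334.029793
det = 93.834·-64.070 − -16.328·-84.864 = -7397.603772
x = (-3954.040545·-64.070 − -16.328·-334.029793) / -7397.603772 = -33.508329
y = (93.834·-334.029793 − -3954.040545·-84.864) / -7397.603772 = 49.597013

x=-33.508 y=49.597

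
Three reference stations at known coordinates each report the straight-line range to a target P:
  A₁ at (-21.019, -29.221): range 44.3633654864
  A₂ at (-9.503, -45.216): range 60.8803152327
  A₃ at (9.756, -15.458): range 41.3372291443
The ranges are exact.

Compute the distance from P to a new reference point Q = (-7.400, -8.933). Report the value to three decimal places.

26.276

eq1: (x + 21.019)² + (y + 29.221)² = 44.3633654864²
eq2: (x + 9.503)² + (y + 45.216)² = 60.8803152327²
eq3: (x − 9.756)² + (y + 15.458)² = 41.3372291443²
eq1−eq3, eq1−eq2 (x²,y² cancel):
  61.550·x + 27.526·y = -702.194218
  23.032·x − 31.990·y = -899.176123
det = 61.550·-31.990 − 27.526·23.032 = -2602.963332
x = (-702.194218·-31.990 − 27.526·-899.176123) / -2602.963332 = -18.138525
y = (61.550·-899.176123 − -702.194218·23.032) / -2602.963332 = 15.048753
|P − Q| = √((-18.138525 − -7.400)² + (15.048753 − -8.933)²) = 26.276233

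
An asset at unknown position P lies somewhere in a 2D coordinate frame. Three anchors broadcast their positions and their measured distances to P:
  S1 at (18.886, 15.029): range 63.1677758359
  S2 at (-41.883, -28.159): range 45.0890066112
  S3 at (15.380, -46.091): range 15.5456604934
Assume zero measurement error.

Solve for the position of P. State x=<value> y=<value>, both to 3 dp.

eq1: (x − 18.886)² + (y − 15.029)² = 63.1677758359²
eq2: (x + 41.883)² + (y + 28.159)² = 45.0890066112²
eq3: (x − 15.380)² + (y + 46.091)² = 15.5456604934²
eq3−eq1, eq3−eq2 (x²,y² cancel):
  7.012·x + 122.240·y = -5526.873188
  -114.526·x + 35.864·y = -1605.160668
det = 7.012·35.864 − 122.240·-114.526 = 14251.136608
x = (-5526.873188·35.864 − 122.240·-1605.160668) / 14251.136608 = -0.140406
y = (7.012·-1605.160668 − -5526.873188·-114.526) / 14251.136608 = -45.205241

x=-0.140 y=-45.205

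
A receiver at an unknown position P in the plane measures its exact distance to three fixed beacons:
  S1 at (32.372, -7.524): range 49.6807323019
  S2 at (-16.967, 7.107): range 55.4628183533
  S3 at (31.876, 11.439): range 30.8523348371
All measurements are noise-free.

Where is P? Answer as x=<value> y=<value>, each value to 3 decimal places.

eq1: (x − 32.372)² + (y + 7.524)² = 49.6807323019²
eq2: (x + 16.967)² + (y − 7.107)² = 55.4628183533²
eq3: (x − 31.876)² + (y − 11.439)² = 30.8523348371²
eq1−eq3, eq1−eq2 (x²,y² cancel):
  -0.992·x + 37.926·y = 1558.681734
  -98.678·x + 29.262·y = -1374.117480
det = -0.992·29.262 − 37.926·-98.678 = 3713.433924
x = (1558.681734·29.262 − 37.926·-1374.117480) / 3713.433924 = 26.316592
y = (-0.992·-1374.117480 − 1558.681734·-98.678) / 3713.433924 = 41.786315

x=26.317 y=41.786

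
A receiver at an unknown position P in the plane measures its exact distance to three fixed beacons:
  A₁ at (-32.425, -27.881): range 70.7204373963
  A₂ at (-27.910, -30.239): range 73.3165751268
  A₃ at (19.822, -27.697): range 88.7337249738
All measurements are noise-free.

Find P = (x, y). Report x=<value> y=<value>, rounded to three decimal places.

x=-34.038 y=42.821

eq1: (x + 32.425)² + (y + 27.881)² = 70.7204373963²
eq2: (x + 27.910)² + (y + 30.239)² = 73.3165751268²
eq3: (x − 19.822)² + (y + 27.697)² = 88.7337249738²
eq1−eq3, eq1−eq2 (x²,y² cancel):
  104.494·x + 0.368·y = -3540.988975
  9.030·x − 4.716·y = -509.305488
det = 104.494·-4.716 − 0.368·9.030 = -496.116744
x = (-3540.988975·-4.716 − 0.368·-509.305488) / -496.116744 = -34.037812
y = (104.494·-509.305488 − -3540.988975·9.030) / -496.116744 = 42.821045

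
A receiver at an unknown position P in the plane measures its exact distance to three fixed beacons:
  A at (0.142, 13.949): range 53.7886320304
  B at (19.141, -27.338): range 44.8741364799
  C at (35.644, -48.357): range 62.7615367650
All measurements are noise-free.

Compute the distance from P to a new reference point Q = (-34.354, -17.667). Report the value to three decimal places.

18.172

eq1: (x − 0.142)² + (y − 13.949)² = 53.7886320304²
eq2: (x − 19.141)² + (y + 27.338)² = 44.8741364799²
eq3: (x − 35.644)² + (y + 48.357)² = 62.7615367650²
eq2−eq3, eq2−eq1 (x²,y² cancel):
  33.006·x − 42.038·y = 569.827688
  -37.998·x + 82.574·y = -1798.678171
det = 33.006·82.574 − -42.038·-37.998 = 1128.077520
x = (569.827688·82.574 − -42.038·-1798.678171) / 1128.077520 = -25.317304
y = (33.006·-1798.678171 − 569.827688·-37.998) / 1128.077520 = -33.432861
|P − Q| = √((-25.317304 − -34.354)² + (-33.432861 − -17.667)²) = 18.172074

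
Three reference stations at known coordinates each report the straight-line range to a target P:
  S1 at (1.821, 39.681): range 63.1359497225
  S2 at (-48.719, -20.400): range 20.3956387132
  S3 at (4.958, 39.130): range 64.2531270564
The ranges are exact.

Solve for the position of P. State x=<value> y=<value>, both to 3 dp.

x=-28.931 y=-15.460

eq1: (x − 1.821)² + (y − 39.681)² = 63.1359497225²
eq2: (x + 48.719)² + (y + 20.400)² = 20.3956387132²
eq3: (x − 4.958)² + (y − 39.130)² = 64.2531270564²
eq3−eq2, eq3−eq1 (x²,y² cancel):
  -107.354·x − 119.060·y = 4946.444555
  -6.274·x + 1.102·y = 164.475327
det = -107.354·1.102 − -119.060·-6.274 = -865.286548
x = (4946.444555·1.102 − -119.060·164.475327) / -865.286548 = -28.930780
y = (-107.354·164.475327 − 4946.444555·-6.274) / -865.286548 = -15.459513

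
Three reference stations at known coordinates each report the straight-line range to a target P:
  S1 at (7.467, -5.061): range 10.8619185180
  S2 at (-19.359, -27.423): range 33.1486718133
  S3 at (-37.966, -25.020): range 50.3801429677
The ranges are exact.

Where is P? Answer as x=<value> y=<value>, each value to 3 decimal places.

x=11.442 y=-15.170

eq1: (x − 7.467)² + (y + 5.061)² = 10.8619185180²
eq2: (x + 19.359)² + (y + 27.423)² = 33.1486718133²
eq3: (x + 37.966)² + (y + 25.020)² = 50.3801429677²
eq1−eq2, eq1−eq3 (x²,y² cancel):
  -53.652·x − 44.724·y = 64.568831
  -90.866·x − 39.918·y = -434.129786
det = -53.652·-39.918 − -44.724·-90.866 = -1922.210448
x = (64.568831·-39.918 − -44.724·-434.129786) / -1922.210448 = 11.441764
y = (-53.652·-434.129786 − 64.568831·-90.866) / -1922.210448 = -15.169537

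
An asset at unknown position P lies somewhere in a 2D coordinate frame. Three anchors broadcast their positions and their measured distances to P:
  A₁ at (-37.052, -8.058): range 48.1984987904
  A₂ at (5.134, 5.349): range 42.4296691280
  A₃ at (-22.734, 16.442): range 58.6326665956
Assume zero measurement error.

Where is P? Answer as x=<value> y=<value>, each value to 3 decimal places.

x=1.543 y=-36.928

eq1: (x + 37.052)² + (y + 8.058)² = 48.1984987904²
eq2: (x − 5.134)² + (y − 5.349)² = 42.4296691280²
eq3: (x + 22.734)² + (y − 16.442)² = 58.6326665956²
eq1−eq3, eq1−eq2 (x²,y² cancel):
  28.636·x + 49.000·y = -1765.302254
  84.372·x + 26.814·y = -859.993848
det = 28.636·26.814 − 49.000·84.372 = -3366.382296
x = (-1765.302254·26.814 − 49.000·-859.993848) / -3366.382296 = 1.543234
y = (28.636·-859.993848 − -1765.302254·84.372) / -3366.382296 = -36.928455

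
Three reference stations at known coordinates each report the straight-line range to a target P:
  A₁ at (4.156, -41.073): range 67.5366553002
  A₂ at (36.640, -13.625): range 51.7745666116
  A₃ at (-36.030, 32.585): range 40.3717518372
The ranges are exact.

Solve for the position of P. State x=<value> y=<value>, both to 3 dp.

eq1: (x − 4.156)² + (y + 41.073)² = 67.5366553002²
eq2: (x − 36.640)² + (y + 13.625)² = 51.7745666116²
eq3: (x + 36.030)² + (y − 32.585)² = 40.3717518372²
eq1−eq3, eq1−eq2 (x²,y² cancel):
  -80.372·x + 147.316·y = 3587.000923
  64.968·x + 54.896·y = 1704.460621
det = -80.372·54.896 − 147.316·64.968 = -13982.927200
x = (3587.000923·54.896 − 147.316·1704.460621) / -13982.927200 = 3.874891
y = (-80.372·1704.460621 − 3587.000923·64.968) / -13982.927200 = 26.463070

x=3.875 y=26.463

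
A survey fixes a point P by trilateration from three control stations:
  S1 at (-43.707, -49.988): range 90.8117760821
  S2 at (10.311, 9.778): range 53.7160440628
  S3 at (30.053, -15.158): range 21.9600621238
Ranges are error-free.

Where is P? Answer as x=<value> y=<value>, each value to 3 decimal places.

eq1: (x + 43.707)² + (y + 49.988)² = 90.8117760821²
eq2: (x − 10.311)² + (y − 9.778)² = 53.7160440628²
eq3: (x − 30.053)² + (y + 15.158)² = 21.9600621238²
eq1−eq2, eq1−eq3 (x²,y² cancel):
  108.036·x + 119.532·y = 1154.189297
  147.520·x + 69.660·y = 4488.380127
det = 108.036·69.660 − 119.532·147.520 = -10107.572880
x = (1154.189297·69.660 − 119.532·4488.380127) / -10107.572880 = 45.125000
y = (108.036·4488.380127 − 1154.189297·147.520) / -10107.572880 = -31.129197

x=45.125 y=-31.129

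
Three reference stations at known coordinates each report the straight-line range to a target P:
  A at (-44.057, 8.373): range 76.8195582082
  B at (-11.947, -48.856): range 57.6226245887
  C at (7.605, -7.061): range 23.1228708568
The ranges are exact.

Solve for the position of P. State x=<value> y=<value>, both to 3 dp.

x=30.548 y=-9.939

eq1: (x + 44.057)² + (y − 8.373)² = 76.8195582082²
eq2: (x + 11.947)² + (y + 48.856)² = 57.6226245887²
eq3: (x − 7.605)² + (y + 7.061)² = 23.1228708568²
eq3−eq1, eq3−eq2 (x²,y² cancel):
  -103.324·x + 30.868·y = -3463.144735
  -39.104·x − 83.590·y = -363.753909
det = -103.324·-83.590 − 30.868·-39.104 = 9843.915432
x = (-3463.144735·-83.590 − 30.868·-363.753909) / 9843.915432 = 30.548071
y = (-103.324·-363.753909 − -3463.144735·-39.104) / 9843.915432 = -9.938962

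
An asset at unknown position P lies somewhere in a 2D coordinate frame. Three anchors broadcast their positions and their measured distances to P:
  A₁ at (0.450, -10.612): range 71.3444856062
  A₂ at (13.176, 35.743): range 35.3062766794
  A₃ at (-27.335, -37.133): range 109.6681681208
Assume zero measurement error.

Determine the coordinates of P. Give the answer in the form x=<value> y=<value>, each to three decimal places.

eq1: (x − 0.450)² + (y + 10.612)² = 71.3444856062²
eq2: (x − 13.176)² + (y − 35.743)² = 35.3062766794²
eq3: (x + 27.335)² + (y + 37.133)² = 109.6681681208²
eq3−eq2, eq3−eq1 (x²,y² cancel):
  81.022·x + 145.752·y = 10105.681037
  55.570·x + 53.042·y = 4923.826603
det = 81.022·53.042 − 145.752·55.570 = -3801.869716
x = (10105.681037·53.042 − 145.752·4923.826603) / -3801.869716 = 47.774399
y = (81.022·4923.826603 − 10105.681037·55.570) / -3801.869716 = 42.777483

x=47.774 y=42.777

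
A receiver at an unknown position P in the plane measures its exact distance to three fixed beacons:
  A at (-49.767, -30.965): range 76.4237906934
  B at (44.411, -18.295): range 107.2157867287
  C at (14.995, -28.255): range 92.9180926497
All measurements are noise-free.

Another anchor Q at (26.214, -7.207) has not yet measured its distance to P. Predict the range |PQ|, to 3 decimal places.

eq1: (x + 49.767)² + (y + 30.965)² = 76.4237906934²
eq2: (x − 44.411)² + (y + 18.295)² = 107.2157867287²
eq3: (x − 14.995)² + (y + 28.255)² = 92.9180926497²
eq3−eq2, eq3−eq1 (x²,y² cancel):
  58.832·x + 19.920·y = -1577.604086
  -129.524·x − 5.420·y = 5205.566622
det = 58.832·-5.420 − 19.920·-129.524 = 2261.248640
x = (-1577.604086·-5.420 − 19.920·5205.566622) / 2261.248640 = -42.075989
y = (58.832·5205.566622 − -1577.604086·-129.524) / 2261.248640 = 45.070808
|P − Q| = √((-42.075989 − 26.214)² + (45.070808 − -7.207)²) = 86.002859

86.003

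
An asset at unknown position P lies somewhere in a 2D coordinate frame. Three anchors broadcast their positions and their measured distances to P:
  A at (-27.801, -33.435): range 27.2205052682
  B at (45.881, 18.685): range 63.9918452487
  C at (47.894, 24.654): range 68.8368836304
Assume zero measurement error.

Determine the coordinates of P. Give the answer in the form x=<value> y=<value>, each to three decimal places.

eq1: (x + 27.801)² + (y + 33.435)² = 27.2205052682²
eq2: (x − 45.881)² + (y − 18.685)² = 63.9918452487²
eq3: (x − 47.894)² + (y − 24.654)² = 68.8368836304²
eq2−eq3, eq2−eq1 (x²,y² cancel):
  4.026·x + 11.938·y = -196.100724
  -147.364·x − 104.240·y = 2790.599791
det = 4.026·-104.240 − 11.938·-147.364 = 1339.561192
x = (-196.100724·-104.240 − 11.938·2790.599791) / 1339.561192 = -9.609595
y = (4.026·2790.599791 − -196.100724·-147.364) / 1339.561192 = -13.185835

x=-9.610 y=-13.186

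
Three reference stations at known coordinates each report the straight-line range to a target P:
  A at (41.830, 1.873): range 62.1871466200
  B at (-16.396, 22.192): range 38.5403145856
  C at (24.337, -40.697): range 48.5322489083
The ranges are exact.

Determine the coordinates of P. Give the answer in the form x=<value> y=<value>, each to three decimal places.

x=-17.634 y=-16.328

eq1: (x − 41.830)² + (y − 1.873)² = 62.1871466200²
eq2: (x + 16.396)² + (y − 22.192)² = 38.5403145856²
eq3: (x − 24.337)² + (y + 40.697)² = 48.5322489083²
eq3−eq1, eq3−eq2 (x²,y² cancel):
  34.986·x + 85.140·y = -2007.140370
  -81.466·x + 125.778·y = -617.198362
det = 34.986·125.778 − 85.140·-81.466 = 11336.484348
x = (-2007.140370·125.778 − 85.140·-617.198362) / 11336.484348 = -17.633847
y = (34.986·-617.198362 − -2007.140370·-81.466) / 11336.484348 = -16.328431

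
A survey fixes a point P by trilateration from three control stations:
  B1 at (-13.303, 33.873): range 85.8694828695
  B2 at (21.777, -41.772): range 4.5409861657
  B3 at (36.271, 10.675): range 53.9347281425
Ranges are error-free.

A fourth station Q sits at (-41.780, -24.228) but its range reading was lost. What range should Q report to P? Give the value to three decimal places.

70.429

eq1: (x + 13.303)² + (y − 33.873)² = 85.8694828695²
eq2: (x − 21.777)² + (y + 41.772)² = 4.5409861657²
eq3: (x − 36.271)² + (y − 10.675)² = 53.9347281425²
eq1−eq2, eq1−eq3 (x²,y² cancel):
  70.160·x − 151.290·y = 8247.735308
  99.148·x − 46.396·y = 4569.804316
det = 70.160·-46.396 − -151.290·99.148 = 11744.957560
x = (8247.735308·-46.396 − -151.290·4569.804316) / 11744.957560 = 26.283941
y = (70.160·4569.804316 − 8247.735308·99.148) / 11744.957560 = -42.327015
|P − Q| = √((26.283941 − -41.780)² + (-42.327015 − -24.228)²) = 70.429215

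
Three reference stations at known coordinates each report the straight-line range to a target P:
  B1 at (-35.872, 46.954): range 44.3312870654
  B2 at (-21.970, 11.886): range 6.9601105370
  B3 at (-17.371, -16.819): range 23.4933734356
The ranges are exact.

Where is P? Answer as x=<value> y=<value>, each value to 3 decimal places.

x=-17.357 y=6.674

eq1: (x + 35.872)² + (y − 46.954)² = 44.3312870654²
eq2: (x + 21.970)² + (y − 11.886)² = 6.9601105370²
eq3: (x + 17.371)² + (y + 16.819)² = 23.4933734356²
eq1−eq3, eq1−eq2 (x²,y² cancel):
  37.002·x − 127.546·y = -1493.523681
  27.804·x − 70.136·y = -950.700730
det = 37.002·-70.136 − -127.546·27.804 = 951.116712
x = (-1493.523681·-70.136 − -127.546·-950.700730) / 951.116712 = -17.356754
y = (37.002·-950.700730 − -1493.523681·27.804) / 951.116712 = 6.674369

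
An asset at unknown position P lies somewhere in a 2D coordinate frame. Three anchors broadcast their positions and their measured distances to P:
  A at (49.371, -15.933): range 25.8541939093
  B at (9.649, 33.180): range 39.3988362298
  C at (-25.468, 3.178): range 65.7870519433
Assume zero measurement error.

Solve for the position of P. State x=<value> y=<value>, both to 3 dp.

x=40.126 y=8.212

eq1: (x − 49.371)² + (y + 15.933)² = 25.8541939093²
eq2: (x − 9.649)² + (y − 33.180)² = 39.3988362298²
eq3: (x + 25.468)² + (y − 3.178)² = 65.7870519433²
eq1−eq3, eq1−eq2 (x²,y² cancel):
  -149.678·x + 38.222·y = -5692.134283
  -79.444·x + 98.226·y = -2381.169483
det = -149.678·98.226 − 38.222·-79.444 = -11665.762660
x = (-5692.134283·98.226 − 38.222·-2381.169483) / -11665.762660 = 40.126183
y = (-149.678·-2381.169483 − -5692.134283·-79.444) / -11665.762660 = 8.211827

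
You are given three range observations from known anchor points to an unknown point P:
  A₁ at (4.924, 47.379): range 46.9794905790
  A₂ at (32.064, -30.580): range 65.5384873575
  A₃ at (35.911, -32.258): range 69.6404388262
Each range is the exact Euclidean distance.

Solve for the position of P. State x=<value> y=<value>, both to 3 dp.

eq1: (x − 4.924)² + (y − 47.379)² = 46.9794905790²
eq2: (x − 32.064)² + (y + 30.580)² = 65.5384873575²
eq3: (x − 35.911)² + (y + 32.258)² = 69.6404388262²
eq1−eq3, eq1−eq2 (x²,y² cancel):
  61.974·x − 159.274·y = -2581.555117
  54.280·x − 155.918·y = -2393.999711
det = 61.974·-155.918 − -159.274·54.280 = -1017.469412
x = (-2581.555117·-155.918 − -159.274·-2393.999711) / -1017.469412 = -20.844853
y = (61.974·-2393.999711 − -2581.555117·54.280) / -1017.469412 = 8.097468

x=-20.845 y=8.097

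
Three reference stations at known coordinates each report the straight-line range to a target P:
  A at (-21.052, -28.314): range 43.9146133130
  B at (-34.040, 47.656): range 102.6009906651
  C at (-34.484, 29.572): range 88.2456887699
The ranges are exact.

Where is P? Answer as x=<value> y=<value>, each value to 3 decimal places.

x=21.663 y=-38.507

eq1: (x + 21.052)² + (y + 28.314)² = 43.9146133130²
eq2: (x + 34.040)² + (y − 47.656)² = 102.6009906651²
eq3: (x + 34.484)² + (y − 29.572)² = 88.2456887699²
eq1−eq2, eq1−eq3 (x²,y² cancel):
  -25.976·x + 151.940·y = -6413.523387
  -26.864·x + 115.772·y = -5040.028184
det = -25.976·115.772 − 151.940·-26.864 = 1074.422688
x = (-6413.523387·115.772 − 151.940·-5040.028184) / 1074.422688 = 21.663218
y = (-25.976·-5040.028184 − -6413.523387·-26.864) / 1074.422688 = -38.507303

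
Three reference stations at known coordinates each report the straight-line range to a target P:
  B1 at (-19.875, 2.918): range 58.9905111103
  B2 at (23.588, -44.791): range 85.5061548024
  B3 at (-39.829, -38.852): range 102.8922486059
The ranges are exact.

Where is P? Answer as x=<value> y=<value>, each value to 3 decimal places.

x=25.432 y=40.695

eq1: (x + 19.875)² + (y − 2.918)² = 58.9905111103²
eq2: (x − 23.588)² + (y + 44.791)² = 85.5061548024²
eq3: (x + 39.829)² + (y + 38.852)² = 102.8922486059²
eq1−eq3, eq1−eq2 (x²,y² cancel):
  -39.908·x − 83.540·y = -4414.637626
  86.926·x − 95.418·y = -1672.325032
det = -39.908·-95.418 − -83.540·86.926 = 11069.739584
x = (-4414.637626·-95.418 − -83.540·-1672.325032) / 11069.739584 = 25.432383
y = (-39.908·-1672.325032 − -4414.637626·86.926) / 11069.739584 = 40.695261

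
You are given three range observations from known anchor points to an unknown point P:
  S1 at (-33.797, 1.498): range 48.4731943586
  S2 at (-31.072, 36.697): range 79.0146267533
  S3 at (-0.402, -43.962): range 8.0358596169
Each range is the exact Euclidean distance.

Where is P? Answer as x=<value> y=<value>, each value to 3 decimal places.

eq1: (x + 33.797)² + (y − 1.498)² = 48.4731943586²
eq2: (x + 31.072)² + (y − 36.697)² = 79.0146267533²
eq3: (x + 0.402)² + (y + 43.962)² = 8.0358596169²
eq1−eq2, eq1−eq3 (x²,y² cancel):
  5.450·x + 70.398·y = -2726.002890
  66.790·x − 90.920·y = 3073.413367
det = 5.450·-90.920 − 70.398·66.790 = -5197.396420
x = (-2726.002890·-90.920 − 70.398·3073.413367) / -5197.396420 = -6.058039
y = (5.450·3073.413367 − -2726.002890·66.790) / -5197.396420 = -38.253737

x=-6.058 y=-38.254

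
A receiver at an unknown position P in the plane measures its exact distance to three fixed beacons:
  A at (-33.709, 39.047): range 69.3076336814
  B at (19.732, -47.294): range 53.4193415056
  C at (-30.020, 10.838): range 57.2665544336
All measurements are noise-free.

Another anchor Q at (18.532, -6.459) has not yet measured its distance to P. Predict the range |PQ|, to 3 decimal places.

14.763

eq1: (x + 33.709)² + (y − 39.047)² = 69.3076336814²
eq2: (x − 19.732)² + (y + 47.294)² = 53.4193415056²
eq3: (x + 30.020)² + (y − 10.838)² = 57.2665544336²
eq3−eq2, eq3−eq1 (x²,y² cancel):
  99.504·x − 116.264·y = 2033.243826
  -7.378·x + 56.418·y = 118.212416
det = 99.504·56.418 − -116.264·-7.378 = 4756.020880
x = (2033.243826·56.418 − -116.264·118.212416) / 4756.020880 = 27.009006
y = (99.504·118.212416 − 2033.243826·-7.378) / 4756.020880 = 5.627368
|P − Q| = √((27.009006 − 18.532)² + (5.627368 − -6.459)²) = 14.762789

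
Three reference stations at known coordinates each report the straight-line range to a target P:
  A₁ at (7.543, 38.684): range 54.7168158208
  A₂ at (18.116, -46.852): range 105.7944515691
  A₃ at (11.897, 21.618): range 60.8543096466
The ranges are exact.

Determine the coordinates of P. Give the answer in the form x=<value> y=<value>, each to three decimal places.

eq1: (x − 7.543)² + (y − 38.684)² = 54.7168158208²
eq2: (x − 18.116)² + (y + 46.852)² = 105.7944515691²
eq3: (x − 11.897)² + (y − 21.618)² = 60.8543096466²
eq3−eq1, eq3−eq2 (x²,y² cancel):
  -8.708·x + 34.132·y = 1653.789241
  12.438·x − 136.940·y = -5574.796153
det = -8.708·-136.940 − 34.132·12.438 = 767.939704
x = (1653.789241·-136.940 − 34.132·-5574.796153) / 767.939704 = -47.127341
y = (-8.708·-5574.796153 − 1653.789241·12.438) / 767.939704 = 36.429285

x=-47.127 y=36.429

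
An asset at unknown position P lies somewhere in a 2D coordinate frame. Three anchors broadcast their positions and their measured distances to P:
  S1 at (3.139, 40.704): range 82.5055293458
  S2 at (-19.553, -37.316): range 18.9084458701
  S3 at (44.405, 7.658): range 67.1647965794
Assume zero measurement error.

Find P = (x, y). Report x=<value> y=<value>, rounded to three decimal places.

eq1: (x − 3.139)² + (y − 40.704)² = 82.5055293458²
eq2: (x + 19.553)² + (y + 37.316)² = 18.9084458701²
eq3: (x − 44.405)² + (y − 7.658)² = 67.1647965794²
eq1−eq3, eq1−eq2 (x²,y² cancel):
  82.532·x − 66.092·y = 2659.832525
  -45.384·x − 156.040·y = 6557.767775
det = 82.532·-156.040 − -66.092·-45.384 = -15877.812608
x = (2659.832525·-156.040 − -66.092·6557.767775) / -15877.812608 = -1.157321
y = (82.532·6557.767775 − 2659.832525·-45.384) / -15877.812608 = -41.689592

x=-1.157 y=-41.690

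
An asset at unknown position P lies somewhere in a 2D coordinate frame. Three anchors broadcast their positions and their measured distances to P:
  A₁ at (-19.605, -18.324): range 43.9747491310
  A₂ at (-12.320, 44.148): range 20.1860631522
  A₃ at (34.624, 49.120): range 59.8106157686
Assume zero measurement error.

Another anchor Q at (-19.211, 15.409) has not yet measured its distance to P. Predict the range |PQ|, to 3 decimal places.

10.302

eq1: (x + 19.605)² + (y + 18.324)² = 43.9747491310²
eq2: (x + 12.320)² + (y − 44.148)² = 20.1860631522²
eq3: (x − 34.624)² + (y − 49.120)² = 59.8106157686²
eq1−eq2, eq1−eq3 (x²,y² cancel):
  14.570·x + 124.944·y = 2907.004719
  108.458·x + 134.888·y = 1247.939578
det = 14.570·134.888 − 124.944·108.458 = -11585.858192
x = (2907.004719·134.888 − 124.944·1247.939578) / -11585.858192 = -20.386706
y = (14.570·1247.939578 − 2907.004719·108.458) / -11585.858192 = 25.643801
|P − Q| = √((-20.386706 − -19.211)² + (25.643801 − 15.409)²) = 10.302108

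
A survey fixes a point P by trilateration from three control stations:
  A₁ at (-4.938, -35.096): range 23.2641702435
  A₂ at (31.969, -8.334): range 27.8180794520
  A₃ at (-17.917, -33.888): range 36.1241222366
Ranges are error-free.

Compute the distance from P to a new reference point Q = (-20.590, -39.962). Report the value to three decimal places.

eq1: (x + 4.938)² + (y + 35.096)² = 23.2641702435²
eq2: (x − 31.969)² + (y + 8.334)² = 27.8180794520²
eq3: (x + 17.917)² + (y + 33.888)² = 36.1241222366²
eq1−eq2, eq1−eq3 (x²,y² cancel):
  73.814·x + 53.524·y = -397.264470
  -25.958·x + 2.416·y = -550.428217
det = 73.814·2.416 − 53.524·-25.958 = 1567.710616
x = (-397.264470·2.416 − 53.524·-550.428217) / 1567.710616 = 18.180223
y = (73.814·-550.428217 − -397.264470·-25.958) / 1567.710616 = -32.494198
|P − Q| = √((18.180223 − -20.590)² + (-32.494198 − -39.962)²) = 39.482886

39.483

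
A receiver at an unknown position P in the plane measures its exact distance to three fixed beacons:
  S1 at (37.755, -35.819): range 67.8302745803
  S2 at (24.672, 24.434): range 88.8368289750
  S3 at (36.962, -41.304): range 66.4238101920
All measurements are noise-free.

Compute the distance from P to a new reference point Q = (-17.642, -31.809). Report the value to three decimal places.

18.464

eq1: (x − 37.755)² + (y + 35.819)² = 67.8302745803²
eq2: (x − 24.672)² + (y − 24.434)² = 88.8368289750²
eq3: (x − 36.962)² + (y + 41.304)² = 66.4238101920²
eq2−eq3, eq2−eq1 (x²,y² cancel):
  24.580·x − 131.476·y = 5346.341542
  26.166·x − 120.506·y = 4793.748879
det = 24.580·-120.506 − -131.476·26.166 = 478.163536
x = (5346.341542·-120.506 − -131.476·4793.748879) / 478.163536 = -29.285600
y = (24.580·4793.748879 − 5346.341542·26.166) / 478.163536 = -46.139079
|P − Q| = √((-29.285600 − -17.642)² + (-46.139079 − -31.809)²) = 18.464144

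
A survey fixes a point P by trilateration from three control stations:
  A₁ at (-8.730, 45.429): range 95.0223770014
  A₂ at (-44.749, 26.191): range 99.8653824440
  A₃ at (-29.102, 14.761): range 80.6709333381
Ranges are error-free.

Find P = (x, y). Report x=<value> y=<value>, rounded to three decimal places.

x=28.026 y=-42.196

eq1: (x + 8.730)² + (y − 45.429)² = 95.0223770014²
eq2: (x + 44.749)² + (y − 26.191)² = 99.8653824440²
eq3: (x + 29.102)² + (y − 14.761)² = 80.6709333381²
eq3−eq2, eq3−eq1 (x²,y² cancel):
  -31.294·x + 22.860·y = -1841.667168
  40.744·x + 61.336·y = -1446.259229
det = -31.294·61.336 − 22.860·40.744 = -2850.856624
x = (-1841.667168·61.336 − 22.860·-1446.259229) / -2850.856624 = 28.026317
y = (-31.294·-1446.259229 − -1841.667168·40.744) / -2850.856624 = -42.196483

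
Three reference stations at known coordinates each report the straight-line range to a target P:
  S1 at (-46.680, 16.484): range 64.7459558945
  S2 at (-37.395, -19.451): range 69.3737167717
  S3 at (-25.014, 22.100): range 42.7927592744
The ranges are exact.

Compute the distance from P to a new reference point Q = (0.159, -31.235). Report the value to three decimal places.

56.651

eq1: (x + 46.680)² + (y − 16.484)² = 64.7459558945²
eq2: (x + 37.395)² + (y + 19.451)² = 69.3737167717²
eq3: (x + 25.014)² + (y − 22.100)² = 42.7927592744²
eq1−eq3, eq1−eq2 (x²,y² cancel):
  43.332·x + 11.232·y = 1024.184098
  18.570·x − 71.870·y = -1294.691004
det = 43.332·-71.870 − 11.232·18.570 = -3322.849080
x = (1024.184098·-71.870 − 11.232·-1294.691004) / -3322.849080 = 17.775752
y = (43.332·-1294.691004 − 1024.184098·18.570) / -3322.849080 = 22.607301
|P − Q| = √((17.775752 − 0.159)² + (22.607301 − -31.235)²) = 56.651066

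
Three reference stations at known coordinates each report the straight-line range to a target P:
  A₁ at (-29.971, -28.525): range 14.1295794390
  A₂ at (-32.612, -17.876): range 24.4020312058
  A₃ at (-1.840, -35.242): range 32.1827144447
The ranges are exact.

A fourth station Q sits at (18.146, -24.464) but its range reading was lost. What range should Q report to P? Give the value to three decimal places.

54.389

eq1: (x + 29.971)² + (y + 28.525)² = 14.1295794390²
eq2: (x + 32.612)² + (y + 17.876)² = 24.4020312058²
eq3: (x + 1.840)² + (y + 35.242)² = 32.1827144447²
eq3−eq1, eq3−eq2 (x²,y² cancel):
  -56.262·x + 13.434·y = 1302.634396
  -61.544·x + 34.732·y = 577.977738
det = -56.262·34.732 − 13.434·-61.544 = -1127.309688
x = (1302.634396·34.732 − 13.434·577.977738) / -1127.309688 = -33.246006
y = (-56.262·577.977738 − 1302.634396·-61.544) / -1127.309688 = -42.269794
|P − Q| = √((-33.246006 − 18.146)² + (-42.269794 − -24.464)²) = 54.389196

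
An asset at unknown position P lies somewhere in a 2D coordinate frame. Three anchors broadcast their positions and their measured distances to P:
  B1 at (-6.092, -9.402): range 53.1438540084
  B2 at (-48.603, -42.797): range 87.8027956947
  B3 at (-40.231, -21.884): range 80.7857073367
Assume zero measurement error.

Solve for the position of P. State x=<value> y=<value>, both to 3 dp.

eq1: (x + 6.092)² + (y + 9.402)² = 53.1438540084²
eq2: (x + 48.603)² + (y + 42.797)² = 87.8027956947²
eq3: (x + 40.231)² + (y + 21.884)² = 80.7857073367²
eq3−eq1, eq3−eq2 (x²,y² cancel):
  68.278·x + 24.964·y = 1730.128542
  -16.744·x − 41.826·y = 913.391579
det = 68.278·-41.826 − 24.964·-16.744 = -2437.798412
x = (1730.128542·-41.826 − 24.964·913.391579) / -2437.798412 = 39.037791
y = (68.278·913.391579 − 1730.128542·-16.744) / -2437.798412 = -37.465699

x=39.038 y=-37.466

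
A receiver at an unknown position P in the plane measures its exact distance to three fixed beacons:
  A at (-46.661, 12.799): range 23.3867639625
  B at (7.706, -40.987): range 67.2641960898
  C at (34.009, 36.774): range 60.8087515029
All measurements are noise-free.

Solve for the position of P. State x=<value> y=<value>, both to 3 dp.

x=-23.946 y=18.365

eq1: (x + 46.661)² + (y − 12.799)² = 23.3867639625²
eq2: (x − 7.706)² + (y + 40.987)² = 67.2641960898²
eq3: (x − 34.009)² + (y − 36.774)² = 60.8087515029²
eq1−eq3, eq1−eq2 (x²,y² cancel):
  161.340·x + 47.950·y = -2982.887696
  108.734·x − 107.572·y = -4579.278064
det = 161.340·-107.572 − 47.950·108.734 = -22569.461780
x = (-2982.887696·-107.572 − 47.950·-4579.278064) / -22569.461780 = -23.946144
y = (161.340·-4579.278064 − -2982.887696·108.734) / -22569.461780 = 18.364612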